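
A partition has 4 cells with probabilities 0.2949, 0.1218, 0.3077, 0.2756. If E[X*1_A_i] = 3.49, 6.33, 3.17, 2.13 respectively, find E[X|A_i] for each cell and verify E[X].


For each cell A_i: E[X|A_i] = E[X*1_A_i] / P(A_i)
Step 1: E[X|A_1] = 3.49 / 0.2949 = 11.83452
Step 2: E[X|A_2] = 6.33 / 0.1218 = 51.970443
Step 3: E[X|A_3] = 3.17 / 0.3077 = 10.302242
Step 4: E[X|A_4] = 2.13 / 0.2756 = 7.728592
Verification: E[X] = sum E[X*1_A_i] = 3.49 + 6.33 + 3.17 + 2.13 = 15.12


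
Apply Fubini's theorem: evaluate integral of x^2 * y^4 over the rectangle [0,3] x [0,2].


By Fubini's theorem, the double integral factors as a product of single integrals:
Step 1: integral_0^3 x^2 dx = [x^3/3] from 0 to 3
     = 3^3/3 = 9
Step 2: integral_0^2 y^4 dy = [y^5/5] from 0 to 2
     = 2^5/5 = 6.4
Step 3: Double integral = 9 * 6.4 = 57.6


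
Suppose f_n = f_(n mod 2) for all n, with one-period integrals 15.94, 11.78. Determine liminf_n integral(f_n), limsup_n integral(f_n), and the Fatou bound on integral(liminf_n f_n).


The sequence (integral(f_n)) is periodic with period 2, repeating the values 15.94, 11.78 indefinitely.
Step 1: For a periodic sequence, every tail (a_m, a_(m+1), ...) contains all 2 period values infinitely often.
Step 2: Hence inf of every tail = min of the period values = min(15.94, 11.78) = 11.78.
        liminf_n integral(f_n) = sup over m of (inf of tail from m) = 11.78.
Step 3: Similarly sup of every tail = max of the period values = 15.94.
        limsup_n integral(f_n) = 15.94.
Step 4: Fatou's lemma: integral(liminf_n f_n) <= liminf_n integral(f_n) = 11.78.
        So the integral of the pointwise liminf is at most 11.78.


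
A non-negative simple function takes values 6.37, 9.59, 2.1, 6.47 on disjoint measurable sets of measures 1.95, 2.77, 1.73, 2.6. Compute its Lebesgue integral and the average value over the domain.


Step 1: Integral = sum(value_i * measure_i)
= 6.37*1.95 + 9.59*2.77 + 2.1*1.73 + 6.47*2.6
= 12.4215 + 26.5643 + 3.633 + 16.822
= 59.4408
Step 2: Total measure of domain = 1.95 + 2.77 + 1.73 + 2.6 = 9.05
Step 3: Average value = 59.4408 / 9.05 = 6.568044


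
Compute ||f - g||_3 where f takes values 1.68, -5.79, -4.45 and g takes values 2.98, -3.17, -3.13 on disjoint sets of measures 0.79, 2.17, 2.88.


Step 1: Compute differences f_i - g_i:
  1.68 - 2.98 = -1.3
  -5.79 - -3.17 = -2.62
  -4.45 - -3.13 = -1.32
Step 2: Compute |diff|^3 * measure for each set:
  |-1.3|^3 * 0.79 = 2.197 * 0.79 = 1.73563
  |-2.62|^3 * 2.17 = 17.984728 * 2.17 = 39.02686
  |-1.32|^3 * 2.88 = 2.299968 * 2.88 = 6.623908
Step 3: Sum = 47.386398
Step 4: ||f-g||_3 = (47.386398)^(1/3) = 3.618689


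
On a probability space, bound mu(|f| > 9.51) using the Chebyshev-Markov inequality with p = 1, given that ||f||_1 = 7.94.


Chebyshev/Markov inequality: mu(|f| > eps) <= (||f||_p / eps)^p
Step 1: ||f||_1 / eps = 7.94 / 9.51 = 0.834911
Step 2: Raise to power p = 1:
  (0.834911)^1 = 0.834911
Step 3: Therefore mu(|f| > 9.51) <= 0.834911


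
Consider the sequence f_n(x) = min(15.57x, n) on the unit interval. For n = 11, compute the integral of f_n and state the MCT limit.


f(x) = 15.57x on [0,1]; f_n(x) = min(15.57x, n). At n = 11:
Step 1: f(x) reaches 11 at x = 11/15.57 = 0.706487
Step 2: integral(f_11) = integral(15.57x, 0, 0.706487) + integral(11, 0.706487, 1)
       = 15.57*0.706487^2/2 + 11*(1 - 0.706487)
       = 3.885678 + 3.228645
       = 7.114322
Step 3: As n -> infinity, f_n increases to f, so by MCT integral(f_n) -> integral(f) = 15.57/2 = 7.785.
Convergence: integral(f_11) = 7.114322 -> 7.785 as n -> infinity


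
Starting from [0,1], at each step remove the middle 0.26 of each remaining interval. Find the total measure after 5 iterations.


Step 1: At each step, fraction remaining = 1 - 0.26 = 0.74
Step 2: After 5 steps, measure = (0.74)^5
Step 3: Computing the power step by step:
  After step 1: 0.74
  After step 2: 0.5476
  After step 3: 0.405224
  After step 4: 0.299866
  After step 5: 0.221901
Result = 0.221901


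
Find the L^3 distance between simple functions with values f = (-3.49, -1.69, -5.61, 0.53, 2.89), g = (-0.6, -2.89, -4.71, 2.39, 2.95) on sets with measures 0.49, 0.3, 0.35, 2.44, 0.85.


Step 1: Compute differences f_i - g_i:
  -3.49 - -0.6 = -2.89
  -1.69 - -2.89 = 1.2
  -5.61 - -4.71 = -0.9
  0.53 - 2.39 = -1.86
  2.89 - 2.95 = -0.06
Step 2: Compute |diff|^3 * measure for each set:
  |-2.89|^3 * 0.49 = 24.137569 * 0.49 = 11.827409
  |1.2|^3 * 0.3 = 1.728 * 0.3 = 0.5184
  |-0.9|^3 * 0.35 = 0.729 * 0.35 = 0.25515
  |-1.86|^3 * 2.44 = 6.434856 * 2.44 = 15.701049
  |-0.06|^3 * 0.85 = 2.160000e-04 * 0.85 = 1.836000e-04
Step 3: Sum = 28.302191
Step 4: ||f-g||_3 = (28.302191)^(1/3) = 3.047474


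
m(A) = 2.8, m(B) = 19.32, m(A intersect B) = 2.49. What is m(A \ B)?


m(A \ B) = m(A) - m(A n B)
= 2.8 - 2.49
= 0.31


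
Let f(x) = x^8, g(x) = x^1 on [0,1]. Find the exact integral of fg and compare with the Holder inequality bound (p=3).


Step 1: Exact integral of f*g = integral(x^9, 0, 1) = 1/10
     = 0.1
Step 2: Holder bound with p=3, q=1.5:
  ||f||_p = (integral x^24 dx)^(1/3) = (1/25)^(1/3) = 0.341995
  ||g||_q = (integral x^1.5 dx)^(1/1.5) = (1/2.5)^(1/1.5) = 0.542884
Step 3: Holder bound = ||f||_p * ||g||_q = 0.341995 * 0.542884 = 0.185664
Verification: 0.1 <= 0.185664 (Holder holds)


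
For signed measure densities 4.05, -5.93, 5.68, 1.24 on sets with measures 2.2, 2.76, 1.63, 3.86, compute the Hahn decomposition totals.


Step 1: Compute signed measure on each set:
  Set 1: 4.05 * 2.2 = 8.91
  Set 2: -5.93 * 2.76 = -16.3668
  Set 3: 5.68 * 1.63 = 9.2584
  Set 4: 1.24 * 3.86 = 4.7864
Step 2: Total signed measure = (8.91) + (-16.3668) + (9.2584) + (4.7864)
     = 6.588
Step 3: Positive part mu+(X) = sum of positive contributions = 22.9548
Step 4: Negative part mu-(X) = |sum of negative contributions| = 16.3668


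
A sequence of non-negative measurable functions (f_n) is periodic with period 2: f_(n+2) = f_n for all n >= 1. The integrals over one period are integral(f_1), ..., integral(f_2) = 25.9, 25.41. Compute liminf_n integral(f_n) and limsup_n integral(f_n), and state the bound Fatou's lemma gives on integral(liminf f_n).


The sequence (integral(f_n)) is periodic with period 2, repeating the values 25.9, 25.41 indefinitely.
Step 1: For a periodic sequence, every tail (a_m, a_(m+1), ...) contains all 2 period values infinitely often.
Step 2: Hence inf of every tail = min of the period values = min(25.9, 25.41) = 25.41.
        liminf_n integral(f_n) = sup over m of (inf of tail from m) = 25.41.
Step 3: Similarly sup of every tail = max of the period values = 25.9.
        limsup_n integral(f_n) = 25.9.
Step 4: Fatou's lemma: integral(liminf_n f_n) <= liminf_n integral(f_n) = 25.41.
        So the integral of the pointwise liminf is at most 25.41.


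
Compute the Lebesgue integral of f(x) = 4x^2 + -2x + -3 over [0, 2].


The Lebesgue integral of a Riemann-integrable function agrees with the Riemann integral.
Antiderivative F(x) = (4/3)x^3 + (-2/2)x^2 + -3x
F(2) = (4/3)*2^3 + (-2/2)*2^2 + -3*2
     = (4/3)*8 + (-2/2)*4 + -3*2
     = 10.666667 + -4 + -6
     = 0.666667
F(0) = 0.0
Integral = F(2) - F(0) = 0.666667 - 0.0 = 0.666667


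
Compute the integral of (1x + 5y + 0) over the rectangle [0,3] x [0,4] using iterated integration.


By Fubini, integrate in x first, then y.
Step 1: Fix y, integrate over x in [0,3]:
  integral(1x + 5y + 0, x=0..3)
  = 1*(3^2 - 0^2)/2 + (5y + 0)*(3 - 0)
  = 4.5 + (5y + 0)*3
  = 4.5 + 15y + 0
  = 4.5 + 15y
Step 2: Integrate over y in [0,4]:
  integral(4.5 + 15y, y=0..4)
  = 4.5*4 + 15*(4^2 - 0^2)/2
  = 18 + 120
  = 138


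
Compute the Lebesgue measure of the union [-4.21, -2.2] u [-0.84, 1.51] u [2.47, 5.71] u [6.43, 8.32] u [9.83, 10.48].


For pairwise disjoint intervals, m(union) = sum of lengths.
= (-2.2 - -4.21) + (1.51 - -0.84) + (5.71 - 2.47) + (8.32 - 6.43) + (10.48 - 9.83)
= 2.01 + 2.35 + 3.24 + 1.89 + 0.65
= 10.14


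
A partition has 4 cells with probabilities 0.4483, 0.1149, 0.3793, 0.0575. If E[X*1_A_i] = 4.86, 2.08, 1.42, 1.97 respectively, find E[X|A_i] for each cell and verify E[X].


For each cell A_i: E[X|A_i] = E[X*1_A_i] / P(A_i)
Step 1: E[X|A_1] = 4.86 / 0.4483 = 10.840955
Step 2: E[X|A_2] = 2.08 / 0.1149 = 18.102698
Step 3: E[X|A_3] = 1.42 / 0.3793 = 3.743738
Step 4: E[X|A_4] = 1.97 / 0.0575 = 34.26087
Verification: E[X] = sum E[X*1_A_i] = 4.86 + 2.08 + 1.42 + 1.97 = 10.33


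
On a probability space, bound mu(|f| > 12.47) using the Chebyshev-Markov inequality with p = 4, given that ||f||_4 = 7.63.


Chebyshev/Markov inequality: mu(|f| > eps) <= (||f||_p / eps)^p
Step 1: ||f||_4 / eps = 7.63 / 12.47 = 0.611868
Step 2: Raise to power p = 4:
  (0.611868)^4 = 0.140163
Step 3: Therefore mu(|f| > 12.47) <= 0.140163


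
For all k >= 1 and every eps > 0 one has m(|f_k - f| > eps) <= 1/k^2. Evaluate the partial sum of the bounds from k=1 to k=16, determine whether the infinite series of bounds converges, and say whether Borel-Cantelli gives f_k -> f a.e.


Step 1: List the terms 1/k^2 for k = 1 to 16:
  k=1: 1
  k=2: 0.25
  k=3: 0.111111
  k=4: 0.0625
  k=5: 0.04
  k=6: 0.027778
  k=7: 0.020408
  k=8: 0.015625
  k=9: 0.012346
  k=10: 0.01
  k=11: 0.008264
  k=12: 0.006944
  k=13: 0.005917
  k=14: 0.005102
  k=15: 0.004444
  k=16: 0.003906
Step 2: Partial sum = 1 + 0.25 + 0.111111 + 0.0625 + 0.04 + 0.027778 + 0.020408 + 0.015625 + 0.012346 + 0.01 + 0.008264 + 0.006944 + 0.005917 + 0.005102 + 0.004444 + 0.003906
     = 1.584347
Step 3: The full series sum_(k>=1) 1/k^2 converges (p-series with p = 2 > 1; a constant multiple of a convergent series converges).
Step 4: Fix eps > 0. Since sum_k m(|f_k - f| > eps) < infinity, the Borel-Cantelli lemma gives
        m(limsup_k {|f_k - f| > eps}) = 0, i.e. for a.e. x, |f_k(x) - f(x)| <= eps for all large k.
        Applying this with eps = 1/j for j = 1, 2, ... and intersecting the countably many full-measure sets,
        for a.e. x we get limsup_k |f_k(x) - f(x)| <= 1/j for every j, hence f_k -> f almost everywhere.
Conclusion: series converges; Borel-Cantelli yields f_k -> f a.e.


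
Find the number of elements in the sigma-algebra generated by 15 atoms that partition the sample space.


Each element of the sigma-algebra is a union of some subset of the 15 atoms.
The number of such subsets is 2^15 = 32768.


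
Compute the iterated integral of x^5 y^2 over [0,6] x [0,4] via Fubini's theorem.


By Fubini's theorem, the double integral factors as a product of single integrals:
Step 1: integral_0^6 x^5 dx = [x^6/6] from 0 to 6
     = 6^6/6 = 7776
Step 2: integral_0^4 y^2 dy = [y^3/3] from 0 to 4
     = 4^3/3 = 21.333333
Step 3: Double integral = 7776 * 21.333333 = 165888


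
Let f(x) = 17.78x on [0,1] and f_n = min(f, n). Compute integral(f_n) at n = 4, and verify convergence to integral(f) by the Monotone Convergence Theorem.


f(x) = 17.78x on [0,1]; f_n(x) = min(17.78x, n). At n = 4:
Step 1: f(x) reaches 4 at x = 4/17.78 = 0.224972
Step 2: integral(f_4) = integral(17.78x, 0, 0.224972) + integral(4, 0.224972, 1)
       = 17.78*0.224972^2/2 + 4*(1 - 0.224972)
       = 0.449944 + 3.100112
       = 3.550056
Step 3: As n -> infinity, f_n increases to f, so by MCT integral(f_n) -> integral(f) = 17.78/2 = 8.89.
Convergence: integral(f_4) = 3.550056 -> 8.89 as n -> infinity


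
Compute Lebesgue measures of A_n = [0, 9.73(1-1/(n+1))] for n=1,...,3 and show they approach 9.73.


By continuity of measure from below: if A_n increases to A, then m(A_n) -> m(A).
Here A = [0, 9.73], so m(A) = 9.73
Step 1: a_1 = 9.73*(1 - 1/2) = 4.865, m(A_1) = 4.865
Step 2: a_2 = 9.73*(1 - 1/3) = 6.4867, m(A_2) = 6.4867
Step 3: a_3 = 9.73*(1 - 1/4) = 7.2975, m(A_3) = 7.2975
Limit: m(A_n) -> m([0,9.73]) = 9.73


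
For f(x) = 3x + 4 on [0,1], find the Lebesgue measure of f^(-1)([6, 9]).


f^(-1)([6, 9]) = {x : 6 <= 3x + 4 <= 9}
Solving: (6 - 4)/3 <= x <= (9 - 4)/3
= [0.666667, 1.666667]
Intersecting with [0,1]: [0.666667, 1]
Measure = 1 - 0.666667 = 0.333333


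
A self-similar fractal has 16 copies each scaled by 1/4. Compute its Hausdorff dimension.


For a self-similar set with N copies scaled by 1/r:
dim_H = log(N)/log(r) = log(16)/log(4)
= 2.772589/1.386294
= 2


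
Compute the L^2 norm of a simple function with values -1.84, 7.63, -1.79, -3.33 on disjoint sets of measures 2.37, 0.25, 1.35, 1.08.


Step 1: Compute |f_i|^2 for each value:
  |-1.84|^2 = 3.3856
  |7.63|^2 = 58.2169
  |-1.79|^2 = 3.2041
  |-3.33|^2 = 11.0889
Step 2: Multiply by measures and sum:
  3.3856 * 2.37 = 8.023872
  58.2169 * 0.25 = 14.554225
  3.2041 * 1.35 = 4.325535
  11.0889 * 1.08 = 11.976012
Sum = 8.023872 + 14.554225 + 4.325535 + 11.976012 = 38.879644
Step 3: Take the p-th root:
||f||_2 = (38.879644)^(1/2) = 6.235354


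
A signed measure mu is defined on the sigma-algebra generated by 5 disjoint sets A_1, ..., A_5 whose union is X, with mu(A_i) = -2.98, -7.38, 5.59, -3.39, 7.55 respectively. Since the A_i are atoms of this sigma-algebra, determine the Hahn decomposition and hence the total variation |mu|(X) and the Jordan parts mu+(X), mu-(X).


Step 1: Every measurable set is a union of atoms (the cells / points), so a Hahn decomposition is
  obtained by grouping atoms by sign: P = union of atoms with mu > 0, N = union of the remaining atoms.
  Atoms in P (indices): 3, 5;  atoms in N (indices): 1, 2, 4
  Positive values: 5.59, 7.55
  Negative values: -2.98, -7.38, -3.39
Step 2: mu+(X) = mu(P) = sum of positive atom values = 13.14
Step 3: mu-(X) = -mu(N) = sum of |negative atom values| = 13.75
Step 4: |mu|(X) = mu+(X) + mu-(X) = 13.14 + 13.75 = 26.89


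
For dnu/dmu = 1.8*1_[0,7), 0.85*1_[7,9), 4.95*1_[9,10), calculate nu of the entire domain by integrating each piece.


Integrate each piece of the Radon-Nikodym derivative:
Step 1: integral_0^7 1.8 dx = 1.8*(7-0) = 1.8*7 = 12.6
Step 2: integral_7^9 0.85 dx = 0.85*(9-7) = 0.85*2 = 1.7
Step 3: integral_9^10 4.95 dx = 4.95*(10-9) = 4.95*1 = 4.95
Total: 12.6 + 1.7 + 4.95 = 19.25


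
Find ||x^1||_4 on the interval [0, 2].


Step 1: ||f||_4 = (integral_0^2 |x^1|^4 dx)^(1/4)
     = (integral_0^2 x^4 dx)^(1/4)
Step 2: integral_0^2 x^4 dx = [x^5/(5)] from 0 to 2 = 2^5/5
     = 32/5 = 6.4
Step 3: ||f||_4 = (6.4)^(1/4) = 1.590541


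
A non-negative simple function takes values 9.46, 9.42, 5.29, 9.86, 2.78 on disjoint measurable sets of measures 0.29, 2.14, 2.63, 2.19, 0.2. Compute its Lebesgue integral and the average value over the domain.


Step 1: Integral = sum(value_i * measure_i)
= 9.46*0.29 + 9.42*2.14 + 5.29*2.63 + 9.86*2.19 + 2.78*0.2
= 2.7434 + 20.1588 + 13.9127 + 21.5934 + 0.556
= 58.9643
Step 2: Total measure of domain = 0.29 + 2.14 + 2.63 + 2.19 + 0.2 = 7.45
Step 3: Average value = 58.9643 / 7.45 = 7.914671


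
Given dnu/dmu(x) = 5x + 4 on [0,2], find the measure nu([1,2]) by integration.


nu(A) = integral_A (dnu/dmu) dmu = integral_1^2 (5x + 4) dx
Step 1: Antiderivative F(x) = (5/2)x^2 + 4x
Step 2: F(2) = (5/2)*2^2 + 4*2 = 10 + 8 = 18
Step 3: F(1) = (5/2)*1^2 + 4*1 = 2.5 + 4 = 6.5
Step 4: nu([1,2]) = F(2) - F(1) = 18 - 6.5 = 11.5


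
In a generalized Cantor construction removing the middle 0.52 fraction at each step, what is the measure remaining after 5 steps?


Step 1: At each step, fraction remaining = 1 - 0.52 = 0.48
Step 2: After 5 steps, measure = (0.48)^5
Step 3: Computing the power step by step:
  After step 1: 0.48
  After step 2: 0.2304
  After step 3: 0.110592
  After step 4: 0.053084
  After step 5: 0.02548
Result = 0.02548


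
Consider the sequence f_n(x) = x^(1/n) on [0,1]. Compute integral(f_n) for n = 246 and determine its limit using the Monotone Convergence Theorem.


At n = 246: f_246(x) = x^(1/246).
Step 1: integral(x^(1/246), 0, 1) = [x^(1/246+1) / (1/246+1)] from 0 to 1
     = 1 / (1/246 + 1) = 1 / ((246+1)/246) = 246/(246+1)
     = 246/247 = 0.995951
Step 2: As n -> infinity, f_n(x) = x^(1/n) -> 1 for x in (0,1], and f_n is increasing in n.
By MCT, lim_n integral(f_n) = integral(lim_n f_n) = integral(1, 0, 1) = 1.
Step 3: Verify convergence: 246/247 = 0.995951 -> 1


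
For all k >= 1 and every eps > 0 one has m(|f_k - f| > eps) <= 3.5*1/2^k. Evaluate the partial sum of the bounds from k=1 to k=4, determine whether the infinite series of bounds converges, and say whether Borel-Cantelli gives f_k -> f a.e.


Step 1: List the terms 3.5*1/2^k for k = 1 to 4:
  k=1: 1.75
  k=2: 0.875
  k=3: 0.4375
  k=4: 0.21875
Step 2: Partial sum = 1.75 + 0.875 + 0.4375 + 0.21875
     = 3.28125
Step 3: The full series sum_(k>=1) 3.5*1/2^k converges (geometric series with ratio 1/2 < 1; a constant multiple of a convergent series converges).
Step 4: Fix eps > 0. Since sum_k m(|f_k - f| > eps) < infinity, the Borel-Cantelli lemma gives
        m(limsup_k {|f_k - f| > eps}) = 0, i.e. for a.e. x, |f_k(x) - f(x)| <= eps for all large k.
        Applying this with eps = 1/j for j = 1, 2, ... and intersecting the countably many full-measure sets,
        for a.e. x we get limsup_k |f_k(x) - f(x)| <= 1/j for every j, hence f_k -> f almost everywhere.
Conclusion: series converges; Borel-Cantelli yields f_k -> f a.e.


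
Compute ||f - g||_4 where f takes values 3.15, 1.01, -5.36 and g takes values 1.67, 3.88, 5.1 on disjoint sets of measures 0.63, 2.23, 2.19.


Step 1: Compute differences f_i - g_i:
  3.15 - 1.67 = 1.48
  1.01 - 3.88 = -2.87
  -5.36 - 5.1 = -10.46
Step 2: Compute |diff|^4 * measure for each set:
  |1.48|^4 * 0.63 = 4.797852 * 0.63 = 3.022647
  |-2.87|^4 * 2.23 = 67.846522 * 2.23 = 151.297743
  |-10.46|^4 * 2.19 = 11970.898215 * 2.19 = 26216.26709
Step 3: Sum = 26370.58748
Step 4: ||f-g||_4 = (26370.58748)^(1/4) = 12.743243


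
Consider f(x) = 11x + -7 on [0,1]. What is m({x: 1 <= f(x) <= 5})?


f^(-1)([1, 5]) = {x : 1 <= 11x + -7 <= 5}
Solving: (1 - -7)/11 <= x <= (5 - -7)/11
= [0.727273, 1.090909]
Intersecting with [0,1]: [0.727273, 1]
Measure = 1 - 0.727273 = 0.272727


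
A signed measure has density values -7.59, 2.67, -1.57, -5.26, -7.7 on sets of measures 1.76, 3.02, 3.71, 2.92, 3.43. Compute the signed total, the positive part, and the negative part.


Step 1: Compute signed measure on each set:
  Set 1: -7.59 * 1.76 = -13.3584
  Set 2: 2.67 * 3.02 = 8.0634
  Set 3: -1.57 * 3.71 = -5.8247
  Set 4: -5.26 * 2.92 = -15.3592
  Set 5: -7.7 * 3.43 = -26.411
Step 2: Total signed measure = (-13.3584) + (8.0634) + (-5.8247) + (-15.3592) + (-26.411)
     = -52.8899
Step 3: Positive part mu+(X) = sum of positive contributions = 8.0634
Step 4: Negative part mu-(X) = |sum of negative contributions| = 60.9533


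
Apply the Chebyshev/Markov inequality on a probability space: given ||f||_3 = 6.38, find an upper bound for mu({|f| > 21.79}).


Chebyshev/Markov inequality: mu(|f| > eps) <= (||f||_p / eps)^p
Step 1: ||f||_3 / eps = 6.38 / 21.79 = 0.292795
Step 2: Raise to power p = 3:
  (0.292795)^3 = 0.025101
Step 3: Therefore mu(|f| > 21.79) <= 0.025101


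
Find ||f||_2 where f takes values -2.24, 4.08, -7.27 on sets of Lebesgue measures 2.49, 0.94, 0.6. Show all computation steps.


Step 1: Compute |f_i|^2 for each value:
  |-2.24|^2 = 5.0176
  |4.08|^2 = 16.6464
  |-7.27|^2 = 52.8529
Step 2: Multiply by measures and sum:
  5.0176 * 2.49 = 12.493824
  16.6464 * 0.94 = 15.647616
  52.8529 * 0.6 = 31.71174
Sum = 12.493824 + 15.647616 + 31.71174 = 59.85318
Step 3: Take the p-th root:
||f||_2 = (59.85318)^(1/2) = 7.736484


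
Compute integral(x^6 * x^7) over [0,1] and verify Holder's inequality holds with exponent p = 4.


Step 1: Exact integral of f*g = integral(x^13, 0, 1) = 1/14
     = 0.071429
Step 2: Holder bound with p=4, q=1.333333:
  ||f||_p = (integral x^24 dx)^(1/4) = (1/25)^(1/4) = 0.447214
  ||g||_q = (integral x^9.333333 dx)^(1/1.333333) = (1/10.333333)^(1/1.333333) = 0.173508
Step 3: Holder bound = ||f||_p * ||g||_q = 0.447214 * 0.173508 = 0.077595
Verification: 0.071429 <= 0.077595 (Holder holds)


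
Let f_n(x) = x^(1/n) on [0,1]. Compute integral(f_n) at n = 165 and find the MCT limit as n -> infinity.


At n = 165: f_165(x) = x^(1/165).
Step 1: integral(x^(1/165), 0, 1) = [x^(1/165+1) / (1/165+1)] from 0 to 1
     = 1 / (1/165 + 1) = 1 / ((165+1)/165) = 165/(165+1)
     = 165/166 = 0.993976
Step 2: As n -> infinity, f_n(x) = x^(1/n) -> 1 for x in (0,1], and f_n is increasing in n.
By MCT, lim_n integral(f_n) = integral(lim_n f_n) = integral(1, 0, 1) = 1.
Step 3: Verify convergence: 165/166 = 0.993976 -> 1


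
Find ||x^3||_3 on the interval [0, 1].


Step 1: ||f||_3 = (integral_0^1 |x^3|^3 dx)^(1/3)
     = (integral_0^1 x^9 dx)^(1/3)
Step 2: integral_0^1 x^9 dx = [x^10/(10)] from 0 to 1 = 1^10/10
     = 1/10 = 0.1
Step 3: ||f||_3 = (0.1)^(1/3) = 0.464159


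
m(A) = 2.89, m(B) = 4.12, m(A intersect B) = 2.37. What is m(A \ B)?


m(A \ B) = m(A) - m(A n B)
= 2.89 - 2.37
= 0.52


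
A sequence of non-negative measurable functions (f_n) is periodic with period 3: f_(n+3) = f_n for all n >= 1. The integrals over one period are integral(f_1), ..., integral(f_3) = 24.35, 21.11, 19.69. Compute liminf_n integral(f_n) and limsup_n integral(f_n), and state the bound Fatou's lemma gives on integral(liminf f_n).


The sequence (integral(f_n)) is periodic with period 3, repeating the values 24.35, 21.11, 19.69 indefinitely.
Step 1: For a periodic sequence, every tail (a_m, a_(m+1), ...) contains all 3 period values infinitely often.
Step 2: Hence inf of every tail = min of the period values = min(24.35, 21.11, 19.69) = 19.69.
        liminf_n integral(f_n) = sup over m of (inf of tail from m) = 19.69.
Step 3: Similarly sup of every tail = max of the period values = 24.35.
        limsup_n integral(f_n) = 24.35.
Step 4: Fatou's lemma: integral(liminf_n f_n) <= liminf_n integral(f_n) = 19.69.
        So the integral of the pointwise liminf is at most 19.69.


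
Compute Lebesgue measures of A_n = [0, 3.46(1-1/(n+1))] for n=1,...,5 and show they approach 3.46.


By continuity of measure from below: if A_n increases to A, then m(A_n) -> m(A).
Here A = [0, 3.46], so m(A) = 3.46
Step 1: a_1 = 3.46*(1 - 1/2) = 1.73, m(A_1) = 1.73
Step 2: a_2 = 3.46*(1 - 1/3) = 2.3067, m(A_2) = 2.3067
Step 3: a_3 = 3.46*(1 - 1/4) = 2.595, m(A_3) = 2.595
Step 4: a_4 = 3.46*(1 - 1/5) = 2.768, m(A_4) = 2.768
Step 5: a_5 = 3.46*(1 - 1/6) = 2.8833, m(A_5) = 2.8833
Limit: m(A_n) -> m([0,3.46]) = 3.46


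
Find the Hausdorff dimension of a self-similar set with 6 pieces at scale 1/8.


For a self-similar set with N copies scaled by 1/r:
dim_H = log(N)/log(r) = log(6)/log(8)
= 1.791759/2.079442
= 0.861654


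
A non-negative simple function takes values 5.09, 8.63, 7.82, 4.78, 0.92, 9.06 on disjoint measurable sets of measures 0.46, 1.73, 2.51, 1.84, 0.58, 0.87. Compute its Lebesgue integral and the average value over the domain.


Step 1: Integral = sum(value_i * measure_i)
= 5.09*0.46 + 8.63*1.73 + 7.82*2.51 + 4.78*1.84 + 0.92*0.58 + 9.06*0.87
= 2.3414 + 14.9299 + 19.6282 + 8.7952 + 0.5336 + 7.8822
= 54.1105
Step 2: Total measure of domain = 0.46 + 1.73 + 2.51 + 1.84 + 0.58 + 0.87 = 7.99
Step 3: Average value = 54.1105 / 7.99 = 6.772278


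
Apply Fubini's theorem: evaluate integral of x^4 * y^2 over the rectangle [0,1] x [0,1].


By Fubini's theorem, the double integral factors as a product of single integrals:
Step 1: integral_0^1 x^4 dx = [x^5/5] from 0 to 1
     = 1^5/5 = 0.2
Step 2: integral_0^1 y^2 dy = [y^3/3] from 0 to 1
     = 1^3/3 = 0.333333
Step 3: Double integral = 0.2 * 0.333333 = 0.066667


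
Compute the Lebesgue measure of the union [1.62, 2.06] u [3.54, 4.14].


For pairwise disjoint intervals, m(union) = sum of lengths.
= (2.06 - 1.62) + (4.14 - 3.54)
= 0.44 + 0.6
= 1.04


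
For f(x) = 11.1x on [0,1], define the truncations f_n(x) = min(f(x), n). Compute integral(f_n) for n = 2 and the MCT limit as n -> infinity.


f(x) = 11.1x on [0,1]; f_n(x) = min(11.1x, n). At n = 2:
Step 1: f(x) reaches 2 at x = 2/11.1 = 0.18018
Step 2: integral(f_2) = integral(11.1x, 0, 0.18018) + integral(2, 0.18018, 1)
       = 11.1*0.18018^2/2 + 2*(1 - 0.18018)
       = 0.18018 + 1.63964
       = 1.81982
Step 3: As n -> infinity, f_n increases to f, so by MCT integral(f_n) -> integral(f) = 11.1/2 = 5.55.
Convergence: integral(f_2) = 1.81982 -> 5.55 as n -> infinity


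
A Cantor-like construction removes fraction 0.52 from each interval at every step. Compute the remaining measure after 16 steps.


Step 1: At each step, fraction remaining = 1 - 0.52 = 0.48
Step 2: After 16 steps, measure = (0.48)^16
Result = 7.940718e-06


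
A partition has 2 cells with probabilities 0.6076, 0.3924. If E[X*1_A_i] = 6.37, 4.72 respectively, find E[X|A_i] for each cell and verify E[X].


For each cell A_i: E[X|A_i] = E[X*1_A_i] / P(A_i)
Step 1: E[X|A_1] = 6.37 / 0.6076 = 10.483871
Step 2: E[X|A_2] = 4.72 / 0.3924 = 12.028542
Verification: E[X] = sum E[X*1_A_i] = 6.37 + 4.72 = 11.09


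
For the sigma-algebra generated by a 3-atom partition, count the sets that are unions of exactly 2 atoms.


Each element of F is a union of some subset of the 3 atoms.
Elements that are unions of exactly 2 atoms correspond to 2-element subsets of the 3 atoms.
Count = C(3, 2) = 3! / (2! * 1!) = 3.


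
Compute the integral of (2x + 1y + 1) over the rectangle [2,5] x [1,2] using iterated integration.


By Fubini, integrate in x first, then y.
Step 1: Fix y, integrate over x in [2,5]:
  integral(2x + 1y + 1, x=2..5)
  = 2*(5^2 - 2^2)/2 + (1y + 1)*(5 - 2)
  = 21 + (1y + 1)*3
  = 21 + 3y + 3
  = 24 + 3y
Step 2: Integrate over y in [1,2]:
  integral(24 + 3y, y=1..2)
  = 24*1 + 3*(2^2 - 1^2)/2
  = 24 + 4.5
  = 28.5


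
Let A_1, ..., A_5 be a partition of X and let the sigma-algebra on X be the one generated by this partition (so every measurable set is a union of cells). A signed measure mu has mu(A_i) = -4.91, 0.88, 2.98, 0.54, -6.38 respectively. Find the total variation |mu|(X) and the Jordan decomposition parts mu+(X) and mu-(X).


Step 1: Every measurable set is a union of atoms (the cells / points), so a Hahn decomposition is
  obtained by grouping atoms by sign: P = union of atoms with mu > 0, N = union of the remaining atoms.
  Atoms in P (indices): 2, 3, 4;  atoms in N (indices): 1, 5
  Positive values: 0.88, 2.98, 0.54
  Negative values: -4.91, -6.38
Step 2: mu+(X) = mu(P) = sum of positive atom values = 4.4
Step 3: mu-(X) = -mu(N) = sum of |negative atom values| = 11.29
Step 4: |mu|(X) = mu+(X) + mu-(X) = 4.4 + 11.29 = 15.69


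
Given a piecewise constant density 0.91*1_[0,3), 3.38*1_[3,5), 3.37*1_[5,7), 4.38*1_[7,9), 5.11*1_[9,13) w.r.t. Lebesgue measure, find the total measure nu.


Integrate each piece of the Radon-Nikodym derivative:
Step 1: integral_0^3 0.91 dx = 0.91*(3-0) = 0.91*3 = 2.73
Step 2: integral_3^5 3.38 dx = 3.38*(5-3) = 3.38*2 = 6.76
Step 3: integral_5^7 3.37 dx = 3.37*(7-5) = 3.37*2 = 6.74
Step 4: integral_7^9 4.38 dx = 4.38*(9-7) = 4.38*2 = 8.76
Step 5: integral_9^13 5.11 dx = 5.11*(13-9) = 5.11*4 = 20.44
Total: 2.73 + 6.76 + 6.74 + 8.76 + 20.44 = 45.43


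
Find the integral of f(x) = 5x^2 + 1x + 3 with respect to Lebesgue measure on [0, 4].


The Lebesgue integral of a Riemann-integrable function agrees with the Riemann integral.
Antiderivative F(x) = (5/3)x^3 + (1/2)x^2 + 3x
F(4) = (5/3)*4^3 + (1/2)*4^2 + 3*4
     = (5/3)*64 + (1/2)*16 + 3*4
     = 106.666667 + 8 + 12
     = 126.666667
F(0) = 0.0
Integral = F(4) - F(0) = 126.666667 - 0.0 = 126.666667


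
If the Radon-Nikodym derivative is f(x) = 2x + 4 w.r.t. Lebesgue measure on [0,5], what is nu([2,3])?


nu(A) = integral_A (dnu/dmu) dmu = integral_2^3 (2x + 4) dx
Step 1: Antiderivative F(x) = (2/2)x^2 + 4x
Step 2: F(3) = (2/2)*3^2 + 4*3 = 9 + 12 = 21
Step 3: F(2) = (2/2)*2^2 + 4*2 = 4 + 8 = 12
Step 4: nu([2,3]) = F(3) - F(2) = 21 - 12 = 9


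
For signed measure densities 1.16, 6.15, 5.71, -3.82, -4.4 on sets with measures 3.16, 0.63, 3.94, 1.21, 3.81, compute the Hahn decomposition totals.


Step 1: Compute signed measure on each set:
  Set 1: 1.16 * 3.16 = 3.6656
  Set 2: 6.15 * 0.63 = 3.8745
  Set 3: 5.71 * 3.94 = 22.4974
  Set 4: -3.82 * 1.21 = -4.6222
  Set 5: -4.4 * 3.81 = -16.764
Step 2: Total signed measure = (3.6656) + (3.8745) + (22.4974) + (-4.6222) + (-16.764)
     = 8.6513
Step 3: Positive part mu+(X) = sum of positive contributions = 30.0375
Step 4: Negative part mu-(X) = |sum of negative contributions| = 21.3862


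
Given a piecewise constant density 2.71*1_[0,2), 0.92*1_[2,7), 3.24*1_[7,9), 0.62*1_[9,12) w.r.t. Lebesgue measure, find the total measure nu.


Integrate each piece of the Radon-Nikodym derivative:
Step 1: integral_0^2 2.71 dx = 2.71*(2-0) = 2.71*2 = 5.42
Step 2: integral_2^7 0.92 dx = 0.92*(7-2) = 0.92*5 = 4.6
Step 3: integral_7^9 3.24 dx = 3.24*(9-7) = 3.24*2 = 6.48
Step 4: integral_9^12 0.62 dx = 0.62*(12-9) = 0.62*3 = 1.86
Total: 5.42 + 4.6 + 6.48 + 1.86 = 18.36


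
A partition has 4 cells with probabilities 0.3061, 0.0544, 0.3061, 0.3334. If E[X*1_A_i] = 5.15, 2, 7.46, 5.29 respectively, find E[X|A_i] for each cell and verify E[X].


For each cell A_i: E[X|A_i] = E[X*1_A_i] / P(A_i)
Step 1: E[X|A_1] = 5.15 / 0.3061 = 16.824567
Step 2: E[X|A_2] = 2 / 0.0544 = 36.764706
Step 3: E[X|A_3] = 7.46 / 0.3061 = 24.371121
Step 4: E[X|A_4] = 5.29 / 0.3334 = 15.866827
Verification: E[X] = sum E[X*1_A_i] = 5.15 + 2 + 7.46 + 5.29 = 19.9


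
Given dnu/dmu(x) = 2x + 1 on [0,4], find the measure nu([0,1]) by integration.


nu(A) = integral_A (dnu/dmu) dmu = integral_0^1 (2x + 1) dx
Step 1: Antiderivative F(x) = (2/2)x^2 + 1x
Step 2: F(1) = (2/2)*1^2 + 1*1 = 1 + 1 = 2
Step 3: F(0) = (2/2)*0^2 + 1*0 = 0.0 + 0 = 0.0
Step 4: nu([0,1]) = F(1) - F(0) = 2 - 0.0 = 2


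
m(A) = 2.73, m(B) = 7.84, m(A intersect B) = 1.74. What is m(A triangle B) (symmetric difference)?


m(A Delta B) = m(A) + m(B) - 2*m(A n B)
= 2.73 + 7.84 - 2*1.74
= 2.73 + 7.84 - 3.48
= 7.09


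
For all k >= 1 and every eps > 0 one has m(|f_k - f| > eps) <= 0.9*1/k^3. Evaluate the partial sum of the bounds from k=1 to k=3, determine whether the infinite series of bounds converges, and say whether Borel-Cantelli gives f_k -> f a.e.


Step 1: List the terms 0.9*1/k^3 for k = 1 to 3:
  k=1: 0.9
  k=2: 0.1125
  k=3: 0.033333
Step 2: Partial sum = 0.9 + 0.1125 + 0.033333
     = 1.045833
Step 3: The full series sum_(k>=1) 0.9*1/k^3 converges (p-series with p = 3 > 1; a constant multiple of a convergent series converges).
Step 4: Fix eps > 0. Since sum_k m(|f_k - f| > eps) < infinity, the Borel-Cantelli lemma gives
        m(limsup_k {|f_k - f| > eps}) = 0, i.e. for a.e. x, |f_k(x) - f(x)| <= eps for all large k.
        Applying this with eps = 1/j for j = 1, 2, ... and intersecting the countably many full-measure sets,
        for a.e. x we get limsup_k |f_k(x) - f(x)| <= 1/j for every j, hence f_k -> f almost everywhere.
Conclusion: series converges; Borel-Cantelli yields f_k -> f a.e.


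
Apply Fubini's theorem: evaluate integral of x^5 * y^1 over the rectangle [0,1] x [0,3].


By Fubini's theorem, the double integral factors as a product of single integrals:
Step 1: integral_0^1 x^5 dx = [x^6/6] from 0 to 1
     = 1^6/6 = 0.166667
Step 2: integral_0^3 y^1 dy = [y^2/2] from 0 to 3
     = 3^2/2 = 4.5
Step 3: Double integral = 0.166667 * 4.5 = 0.75


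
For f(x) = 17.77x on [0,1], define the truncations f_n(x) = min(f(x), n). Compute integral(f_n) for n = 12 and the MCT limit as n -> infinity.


f(x) = 17.77x on [0,1]; f_n(x) = min(17.77x, n). At n = 12:
Step 1: f(x) reaches 12 at x = 12/17.77 = 0.675295
Step 2: integral(f_12) = integral(17.77x, 0, 0.675295) + integral(12, 0.675295, 1)
       = 17.77*0.675295^2/2 + 12*(1 - 0.675295)
       = 4.051773 + 3.896455
       = 7.948227
Step 3: As n -> infinity, f_n increases to f, so by MCT integral(f_n) -> integral(f) = 17.77/2 = 8.885.
Convergence: integral(f_12) = 7.948227 -> 8.885 as n -> infinity


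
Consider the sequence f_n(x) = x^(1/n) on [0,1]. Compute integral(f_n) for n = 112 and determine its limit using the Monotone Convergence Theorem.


At n = 112: f_112(x) = x^(1/112).
Step 1: integral(x^(1/112), 0, 1) = [x^(1/112+1) / (1/112+1)] from 0 to 1
     = 1 / (1/112 + 1) = 1 / ((112+1)/112) = 112/(112+1)
     = 112/113 = 0.99115
Step 2: As n -> infinity, f_n(x) = x^(1/n) -> 1 for x in (0,1], and f_n is increasing in n.
By MCT, lim_n integral(f_n) = integral(lim_n f_n) = integral(1, 0, 1) = 1.
Step 3: Verify convergence: 112/113 = 0.99115 -> 1


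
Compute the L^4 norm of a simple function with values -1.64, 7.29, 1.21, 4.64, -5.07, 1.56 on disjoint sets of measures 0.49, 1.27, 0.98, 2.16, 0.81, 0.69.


Step 1: Compute |f_i|^4 for each value:
  |-1.64|^4 = 7.233948
  |7.29|^4 = 2824.295365
  |1.21|^4 = 2.143589
  |4.64|^4 = 463.523676
  |-5.07|^4 = 660.741884
  |1.56|^4 = 5.922409
Step 2: Multiply by measures and sum:
  7.233948 * 0.49 = 3.544635
  2824.295365 * 1.27 = 3586.855113
  2.143589 * 0.98 = 2.100717
  463.523676 * 2.16 = 1001.211141
  660.741884 * 0.81 = 535.200926
  5.922409 * 0.69 = 4.086462
Sum = 3.544635 + 3586.855113 + 2.100717 + 1001.211141 + 535.200926 + 4.086462 = 5132.998994
Step 3: Take the p-th root:
||f||_4 = (5132.998994)^(1/4) = 8.464334


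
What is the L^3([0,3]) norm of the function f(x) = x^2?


Step 1: ||f||_3 = (integral_0^3 |x^2|^3 dx)^(1/3)
     = (integral_0^3 x^6 dx)^(1/3)
Step 2: integral_0^3 x^6 dx = [x^7/(7)] from 0 to 3 = 3^7/7
     = 2187/7 = 312.428571
Step 3: ||f||_3 = (312.428571)^(1/3) = 6.785527


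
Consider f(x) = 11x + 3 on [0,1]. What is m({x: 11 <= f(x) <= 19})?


f^(-1)([11, 19]) = {x : 11 <= 11x + 3 <= 19}
Solving: (11 - 3)/11 <= x <= (19 - 3)/11
= [0.727273, 1.454545]
Intersecting with [0,1]: [0.727273, 1]
Measure = 1 - 0.727273 = 0.272727


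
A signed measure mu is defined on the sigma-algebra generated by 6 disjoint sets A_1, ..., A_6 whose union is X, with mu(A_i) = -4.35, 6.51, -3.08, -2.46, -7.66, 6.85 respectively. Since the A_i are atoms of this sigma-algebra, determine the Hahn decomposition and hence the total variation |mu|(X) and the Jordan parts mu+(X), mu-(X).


Step 1: Every measurable set is a union of atoms (the cells / points), so a Hahn decomposition is
  obtained by grouping atoms by sign: P = union of atoms with mu > 0, N = union of the remaining atoms.
  Atoms in P (indices): 2, 6;  atoms in N (indices): 1, 3, 4, 5
  Positive values: 6.51, 6.85
  Negative values: -4.35, -3.08, -2.46, -7.66
Step 2: mu+(X) = mu(P) = sum of positive atom values = 13.36
Step 3: mu-(X) = -mu(N) = sum of |negative atom values| = 17.55
Step 4: |mu|(X) = mu+(X) + mu-(X) = 13.36 + 17.55 = 30.91


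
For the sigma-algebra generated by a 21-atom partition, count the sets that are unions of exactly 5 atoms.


Each element of F is a union of some subset of the 21 atoms.
Elements that are unions of exactly 5 atoms correspond to 5-element subsets of the 21 atoms.
Count = C(21, 5) = 21! / (5! * 16!) = 20349.


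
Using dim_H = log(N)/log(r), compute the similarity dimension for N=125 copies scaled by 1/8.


For a self-similar set with N copies scaled by 1/r:
dim_H = log(N)/log(r) = log(125)/log(8)
= 4.828314/2.079442
= 2.321928


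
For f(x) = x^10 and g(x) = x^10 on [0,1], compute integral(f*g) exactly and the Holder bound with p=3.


Step 1: Exact integral of f*g = integral(x^20, 0, 1) = 1/21
     = 0.047619
Step 2: Holder bound with p=3, q=1.5:
  ||f||_p = (integral x^30 dx)^(1/3) = (1/31)^(1/3) = 0.318331
  ||g||_q = (integral x^15 dx)^(1/1.5) = (1/16)^(1/1.5) = 0.15749
Step 3: Holder bound = ||f||_p * ||g||_q = 0.318331 * 0.15749 = 0.050134
Verification: 0.047619 <= 0.050134 (Holder holds)


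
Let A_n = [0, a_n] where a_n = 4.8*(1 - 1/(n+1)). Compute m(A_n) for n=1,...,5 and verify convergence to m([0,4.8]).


By continuity of measure from below: if A_n increases to A, then m(A_n) -> m(A).
Here A = [0, 4.8], so m(A) = 4.8
Step 1: a_1 = 4.8*(1 - 1/2) = 2.4, m(A_1) = 2.4
Step 2: a_2 = 4.8*(1 - 1/3) = 3.2, m(A_2) = 3.2
Step 3: a_3 = 4.8*(1 - 1/4) = 3.6, m(A_3) = 3.6
Step 4: a_4 = 4.8*(1 - 1/5) = 3.84, m(A_4) = 3.84
Step 5: a_5 = 4.8*(1 - 1/6) = 4, m(A_5) = 4
Limit: m(A_n) -> m([0,4.8]) = 4.8


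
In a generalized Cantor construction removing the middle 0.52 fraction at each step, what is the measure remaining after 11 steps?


Step 1: At each step, fraction remaining = 1 - 0.52 = 0.48
Step 2: After 11 steps, measure = (0.48)^11
Result = 3.116403e-04


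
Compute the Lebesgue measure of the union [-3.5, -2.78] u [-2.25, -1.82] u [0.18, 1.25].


For pairwise disjoint intervals, m(union) = sum of lengths.
= (-2.78 - -3.5) + (-1.82 - -2.25) + (1.25 - 0.18)
= 0.72 + 0.43 + 1.07
= 2.22


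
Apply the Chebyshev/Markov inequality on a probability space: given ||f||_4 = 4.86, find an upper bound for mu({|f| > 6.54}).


Chebyshev/Markov inequality: mu(|f| > eps) <= (||f||_p / eps)^p
Step 1: ||f||_4 / eps = 4.86 / 6.54 = 0.743119
Step 2: Raise to power p = 4:
  (0.743119)^4 = 0.304954
Step 3: Therefore mu(|f| > 6.54) <= 0.304954


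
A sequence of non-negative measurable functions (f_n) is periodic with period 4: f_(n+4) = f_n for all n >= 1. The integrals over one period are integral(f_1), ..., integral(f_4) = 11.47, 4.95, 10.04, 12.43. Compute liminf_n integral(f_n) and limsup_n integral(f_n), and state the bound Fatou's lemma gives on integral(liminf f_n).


The sequence (integral(f_n)) is periodic with period 4, repeating the values 11.47, 4.95, 10.04, 12.43 indefinitely.
Step 1: For a periodic sequence, every tail (a_m, a_(m+1), ...) contains all 4 period values infinitely often.
Step 2: Hence inf of every tail = min of the period values = min(11.47, 4.95, 10.04, 12.43) = 4.95.
        liminf_n integral(f_n) = sup over m of (inf of tail from m) = 4.95.
Step 3: Similarly sup of every tail = max of the period values = 12.43.
        limsup_n integral(f_n) = 12.43.
Step 4: Fatou's lemma: integral(liminf_n f_n) <= liminf_n integral(f_n) = 4.95.
        So the integral of the pointwise liminf is at most 4.95.


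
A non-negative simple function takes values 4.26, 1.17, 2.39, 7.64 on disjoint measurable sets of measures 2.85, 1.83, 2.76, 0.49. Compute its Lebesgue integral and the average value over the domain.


Step 1: Integral = sum(value_i * measure_i)
= 4.26*2.85 + 1.17*1.83 + 2.39*2.76 + 7.64*0.49
= 12.141 + 2.1411 + 6.5964 + 3.7436
= 24.6221
Step 2: Total measure of domain = 2.85 + 1.83 + 2.76 + 0.49 = 7.93
Step 3: Average value = 24.6221 / 7.93 = 3.104931


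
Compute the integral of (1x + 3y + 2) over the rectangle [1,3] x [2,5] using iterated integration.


By Fubini, integrate in x first, then y.
Step 1: Fix y, integrate over x in [1,3]:
  integral(1x + 3y + 2, x=1..3)
  = 1*(3^2 - 1^2)/2 + (3y + 2)*(3 - 1)
  = 4 + (3y + 2)*2
  = 4 + 6y + 4
  = 8 + 6y
Step 2: Integrate over y in [2,5]:
  integral(8 + 6y, y=2..5)
  = 8*3 + 6*(5^2 - 2^2)/2
  = 24 + 63
  = 87


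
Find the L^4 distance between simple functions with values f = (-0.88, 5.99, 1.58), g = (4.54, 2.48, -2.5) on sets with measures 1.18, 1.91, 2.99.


Step 1: Compute differences f_i - g_i:
  -0.88 - 4.54 = -5.42
  5.99 - 2.48 = 3.51
  1.58 - -2.5 = 4.08
Step 2: Compute |diff|^4 * measure for each set:
  |-5.42|^4 * 1.18 = 862.972877 * 1.18 = 1018.307995
  |3.51|^4 * 1.91 = 151.784864 * 1.91 = 289.90909
  |4.08|^4 * 2.99 = 277.102633 * 2.99 = 828.536873
Step 3: Sum = 2136.753958
Step 4: ||f-g||_4 = (2136.753958)^(1/4) = 6.7989


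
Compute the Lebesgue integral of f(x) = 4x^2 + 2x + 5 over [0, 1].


The Lebesgue integral of a Riemann-integrable function agrees with the Riemann integral.
Antiderivative F(x) = (4/3)x^3 + (2/2)x^2 + 5x
F(1) = (4/3)*1^3 + (2/2)*1^2 + 5*1
     = (4/3)*1 + (2/2)*1 + 5*1
     = 1.333333 + 1 + 5
     = 7.333333
F(0) = 0.0
Integral = F(1) - F(0) = 7.333333 - 0.0 = 7.333333


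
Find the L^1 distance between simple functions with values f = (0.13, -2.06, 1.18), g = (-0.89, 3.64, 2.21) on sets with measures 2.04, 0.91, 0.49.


Step 1: Compute differences f_i - g_i:
  0.13 - -0.89 = 1.02
  -2.06 - 3.64 = -5.7
  1.18 - 2.21 = -1.03
Step 2: Compute |diff|^1 * measure for each set:
  |1.02|^1 * 2.04 = 1.02 * 2.04 = 2.0808
  |-5.7|^1 * 0.91 = 5.7 * 0.91 = 5.187
  |-1.03|^1 * 0.49 = 1.03 * 0.49 = 0.5047
Step 3: Sum = 7.7725
Step 4: ||f-g||_1 = (7.7725)^(1/1) = 7.7725
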